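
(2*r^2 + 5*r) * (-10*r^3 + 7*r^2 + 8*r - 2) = -20*r^5 - 36*r^4 + 51*r^3 + 36*r^2 - 10*r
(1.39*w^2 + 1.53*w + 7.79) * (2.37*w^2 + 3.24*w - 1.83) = 3.2943*w^4 + 8.1297*w^3 + 20.8758*w^2 + 22.4397*w - 14.2557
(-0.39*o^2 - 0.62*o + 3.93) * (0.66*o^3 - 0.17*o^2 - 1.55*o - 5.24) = -0.2574*o^5 - 0.3429*o^4 + 3.3037*o^3 + 2.3365*o^2 - 2.8427*o - 20.5932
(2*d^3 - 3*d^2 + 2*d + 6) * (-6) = -12*d^3 + 18*d^2 - 12*d - 36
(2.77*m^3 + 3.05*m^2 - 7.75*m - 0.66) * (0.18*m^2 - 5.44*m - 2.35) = 0.4986*m^5 - 14.5198*m^4 - 24.4965*m^3 + 34.8737*m^2 + 21.8029*m + 1.551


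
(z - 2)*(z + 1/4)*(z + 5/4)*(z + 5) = z^4 + 9*z^3/2 - 83*z^2/16 - 225*z/16 - 25/8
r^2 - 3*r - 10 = (r - 5)*(r + 2)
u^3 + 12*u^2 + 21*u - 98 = (u - 2)*(u + 7)^2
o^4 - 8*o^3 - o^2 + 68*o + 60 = (o - 6)*(o - 5)*(o + 1)*(o + 2)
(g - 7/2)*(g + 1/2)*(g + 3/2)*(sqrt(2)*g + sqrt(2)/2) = sqrt(2)*g^4 - sqrt(2)*g^3 - 7*sqrt(2)*g^2 - 23*sqrt(2)*g/4 - 21*sqrt(2)/16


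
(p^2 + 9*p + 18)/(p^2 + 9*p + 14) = (p^2 + 9*p + 18)/(p^2 + 9*p + 14)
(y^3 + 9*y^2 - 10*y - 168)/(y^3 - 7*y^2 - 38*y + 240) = (y^2 + 3*y - 28)/(y^2 - 13*y + 40)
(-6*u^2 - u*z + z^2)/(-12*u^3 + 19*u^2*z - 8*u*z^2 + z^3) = (2*u + z)/(4*u^2 - 5*u*z + z^2)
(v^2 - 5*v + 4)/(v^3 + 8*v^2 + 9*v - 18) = (v - 4)/(v^2 + 9*v + 18)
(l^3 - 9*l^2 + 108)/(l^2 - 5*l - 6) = (l^2 - 3*l - 18)/(l + 1)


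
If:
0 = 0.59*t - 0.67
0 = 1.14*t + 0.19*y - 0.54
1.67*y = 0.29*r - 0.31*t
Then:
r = -21.66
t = 1.14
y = -3.97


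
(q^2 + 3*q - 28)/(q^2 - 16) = (q + 7)/(q + 4)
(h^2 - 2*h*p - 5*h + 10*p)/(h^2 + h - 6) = (h^2 - 2*h*p - 5*h + 10*p)/(h^2 + h - 6)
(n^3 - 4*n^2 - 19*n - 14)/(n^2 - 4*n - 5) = (n^2 - 5*n - 14)/(n - 5)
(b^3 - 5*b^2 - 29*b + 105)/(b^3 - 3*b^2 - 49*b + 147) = (b + 5)/(b + 7)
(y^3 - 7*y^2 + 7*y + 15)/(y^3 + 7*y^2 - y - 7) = (y^2 - 8*y + 15)/(y^2 + 6*y - 7)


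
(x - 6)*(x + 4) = x^2 - 2*x - 24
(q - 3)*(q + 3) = q^2 - 9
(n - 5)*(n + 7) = n^2 + 2*n - 35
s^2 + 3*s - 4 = (s - 1)*(s + 4)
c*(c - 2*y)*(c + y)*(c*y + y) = c^4*y - c^3*y^2 + c^3*y - 2*c^2*y^3 - c^2*y^2 - 2*c*y^3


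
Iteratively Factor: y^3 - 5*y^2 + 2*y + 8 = (y - 4)*(y^2 - y - 2) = (y - 4)*(y + 1)*(y - 2)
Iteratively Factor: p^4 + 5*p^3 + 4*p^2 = (p)*(p^3 + 5*p^2 + 4*p) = p*(p + 1)*(p^2 + 4*p) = p^2*(p + 1)*(p + 4)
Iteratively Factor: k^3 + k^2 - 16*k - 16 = (k - 4)*(k^2 + 5*k + 4) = (k - 4)*(k + 1)*(k + 4)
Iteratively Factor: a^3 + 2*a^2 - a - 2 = (a - 1)*(a^2 + 3*a + 2) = (a - 1)*(a + 2)*(a + 1)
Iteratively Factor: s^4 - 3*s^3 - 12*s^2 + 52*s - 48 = (s + 4)*(s^3 - 7*s^2 + 16*s - 12) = (s - 2)*(s + 4)*(s^2 - 5*s + 6) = (s - 3)*(s - 2)*(s + 4)*(s - 2)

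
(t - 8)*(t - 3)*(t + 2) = t^3 - 9*t^2 + 2*t + 48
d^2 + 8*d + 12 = (d + 2)*(d + 6)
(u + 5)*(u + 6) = u^2 + 11*u + 30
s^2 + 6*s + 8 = (s + 2)*(s + 4)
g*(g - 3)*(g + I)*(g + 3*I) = g^4 - 3*g^3 + 4*I*g^3 - 3*g^2 - 12*I*g^2 + 9*g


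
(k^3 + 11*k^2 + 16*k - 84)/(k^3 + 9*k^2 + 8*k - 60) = (k + 7)/(k + 5)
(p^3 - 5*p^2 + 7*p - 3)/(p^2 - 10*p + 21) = (p^2 - 2*p + 1)/(p - 7)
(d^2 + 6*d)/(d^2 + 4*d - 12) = d/(d - 2)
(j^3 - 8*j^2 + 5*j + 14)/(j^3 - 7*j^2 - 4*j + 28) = (j + 1)/(j + 2)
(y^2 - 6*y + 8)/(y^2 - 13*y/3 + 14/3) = 3*(y - 4)/(3*y - 7)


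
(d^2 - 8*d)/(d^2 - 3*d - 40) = d/(d + 5)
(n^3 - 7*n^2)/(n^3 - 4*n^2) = (n - 7)/(n - 4)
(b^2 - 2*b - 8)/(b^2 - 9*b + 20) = (b + 2)/(b - 5)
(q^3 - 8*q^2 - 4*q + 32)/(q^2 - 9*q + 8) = (q^2 - 4)/(q - 1)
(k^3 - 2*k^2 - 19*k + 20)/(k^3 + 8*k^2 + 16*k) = (k^2 - 6*k + 5)/(k*(k + 4))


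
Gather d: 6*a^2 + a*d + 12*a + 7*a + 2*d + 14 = 6*a^2 + 19*a + d*(a + 2) + 14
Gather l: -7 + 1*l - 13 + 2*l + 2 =3*l - 18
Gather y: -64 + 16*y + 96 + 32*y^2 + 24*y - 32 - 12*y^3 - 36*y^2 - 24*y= -12*y^3 - 4*y^2 + 16*y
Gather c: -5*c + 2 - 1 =1 - 5*c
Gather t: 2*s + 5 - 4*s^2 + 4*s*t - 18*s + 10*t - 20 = -4*s^2 - 16*s + t*(4*s + 10) - 15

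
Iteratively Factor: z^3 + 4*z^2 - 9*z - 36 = (z + 4)*(z^2 - 9) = (z + 3)*(z + 4)*(z - 3)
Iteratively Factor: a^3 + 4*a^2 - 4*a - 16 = (a + 4)*(a^2 - 4) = (a - 2)*(a + 4)*(a + 2)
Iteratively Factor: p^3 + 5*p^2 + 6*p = (p + 2)*(p^2 + 3*p) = (p + 2)*(p + 3)*(p)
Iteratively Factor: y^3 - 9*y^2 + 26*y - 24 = (y - 2)*(y^2 - 7*y + 12) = (y - 4)*(y - 2)*(y - 3)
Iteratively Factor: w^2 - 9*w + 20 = (w - 5)*(w - 4)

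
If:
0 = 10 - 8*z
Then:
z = 5/4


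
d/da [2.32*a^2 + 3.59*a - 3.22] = 4.64*a + 3.59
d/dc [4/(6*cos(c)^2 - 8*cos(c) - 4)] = 4*(3*cos(c) - 2)*sin(c)/(-3*cos(c)^2 + 4*cos(c) + 2)^2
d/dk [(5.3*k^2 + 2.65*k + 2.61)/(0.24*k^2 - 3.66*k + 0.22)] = (-20.034*k^2 + 1.0792*k + 10.1356)/(0.0576*k^4 - 1.7568*k^3 + 13.5012*k^2 - 1.6104*k + 0.0484)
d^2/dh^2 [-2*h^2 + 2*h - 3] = -4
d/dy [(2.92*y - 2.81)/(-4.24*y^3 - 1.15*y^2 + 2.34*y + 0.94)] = (24.7616*y^3 - 32.3852*y^2 - 6.463*y + 9.3202)/(17.9776*y^6 + 9.752*y^5 - 18.5207*y^4 - 13.3532*y^3 + 3.3136*y^2 + 4.3992*y + 0.8836)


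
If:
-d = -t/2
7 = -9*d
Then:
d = -7/9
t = -14/9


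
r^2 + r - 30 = (r - 5)*(r + 6)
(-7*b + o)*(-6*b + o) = 42*b^2 - 13*b*o + o^2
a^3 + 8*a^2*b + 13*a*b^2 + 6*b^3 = (a + b)^2*(a + 6*b)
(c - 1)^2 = c^2 - 2*c + 1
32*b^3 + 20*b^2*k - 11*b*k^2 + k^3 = (-8*b + k)*(-4*b + k)*(b + k)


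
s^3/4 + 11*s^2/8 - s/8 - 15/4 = (s/4 + 1/2)*(s - 3/2)*(s + 5)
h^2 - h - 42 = (h - 7)*(h + 6)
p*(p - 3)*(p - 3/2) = p^3 - 9*p^2/2 + 9*p/2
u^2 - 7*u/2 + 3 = (u - 2)*(u - 3/2)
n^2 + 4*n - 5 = (n - 1)*(n + 5)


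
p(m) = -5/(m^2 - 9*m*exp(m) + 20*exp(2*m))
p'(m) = -5*(9*m*exp(m) - 2*m - 40*exp(2*m) + 9*exp(m))/(m^2 - 9*m*exp(m) + 20*exp(2*m))^2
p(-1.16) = -0.76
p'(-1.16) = 0.24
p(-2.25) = -0.67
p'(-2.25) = -0.26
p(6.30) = -0.00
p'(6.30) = 0.00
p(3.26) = -0.00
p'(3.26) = 0.00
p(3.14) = -0.00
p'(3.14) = 0.00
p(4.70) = -0.00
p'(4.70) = 0.00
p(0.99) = -0.04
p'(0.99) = 0.08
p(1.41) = -0.02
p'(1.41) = 0.04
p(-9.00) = -0.06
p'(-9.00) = -0.01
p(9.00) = 0.00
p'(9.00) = 0.00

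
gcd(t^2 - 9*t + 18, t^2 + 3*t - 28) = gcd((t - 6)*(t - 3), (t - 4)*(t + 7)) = 1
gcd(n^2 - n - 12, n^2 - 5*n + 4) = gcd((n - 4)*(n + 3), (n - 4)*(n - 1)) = n - 4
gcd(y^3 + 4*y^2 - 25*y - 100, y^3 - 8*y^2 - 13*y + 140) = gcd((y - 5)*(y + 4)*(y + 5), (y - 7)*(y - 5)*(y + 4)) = y^2 - y - 20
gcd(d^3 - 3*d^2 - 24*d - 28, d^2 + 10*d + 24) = 1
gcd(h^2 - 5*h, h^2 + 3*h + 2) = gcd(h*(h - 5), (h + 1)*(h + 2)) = 1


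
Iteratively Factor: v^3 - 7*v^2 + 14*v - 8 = (v - 2)*(v^2 - 5*v + 4) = (v - 2)*(v - 1)*(v - 4)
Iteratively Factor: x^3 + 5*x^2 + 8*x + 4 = (x + 2)*(x^2 + 3*x + 2) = (x + 2)^2*(x + 1)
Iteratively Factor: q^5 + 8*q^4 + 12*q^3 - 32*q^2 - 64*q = (q)*(q^4 + 8*q^3 + 12*q^2 - 32*q - 64) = q*(q + 2)*(q^3 + 6*q^2 - 32) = q*(q + 2)*(q + 4)*(q^2 + 2*q - 8) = q*(q - 2)*(q + 2)*(q + 4)*(q + 4)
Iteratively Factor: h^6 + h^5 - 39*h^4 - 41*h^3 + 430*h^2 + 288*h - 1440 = (h - 3)*(h^5 + 4*h^4 - 27*h^3 - 122*h^2 + 64*h + 480) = (h - 3)*(h + 4)*(h^4 - 27*h^2 - 14*h + 120) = (h - 5)*(h - 3)*(h + 4)*(h^3 + 5*h^2 - 2*h - 24) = (h - 5)*(h - 3)*(h + 3)*(h + 4)*(h^2 + 2*h - 8) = (h - 5)*(h - 3)*(h + 3)*(h + 4)^2*(h - 2)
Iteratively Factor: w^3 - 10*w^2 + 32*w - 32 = (w - 2)*(w^2 - 8*w + 16) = (w - 4)*(w - 2)*(w - 4)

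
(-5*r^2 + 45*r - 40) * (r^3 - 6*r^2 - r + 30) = -5*r^5 + 75*r^4 - 305*r^3 + 45*r^2 + 1390*r - 1200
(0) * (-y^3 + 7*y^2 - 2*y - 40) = 0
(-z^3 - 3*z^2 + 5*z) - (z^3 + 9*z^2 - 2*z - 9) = -2*z^3 - 12*z^2 + 7*z + 9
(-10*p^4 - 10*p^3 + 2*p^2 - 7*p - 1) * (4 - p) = 10*p^5 - 30*p^4 - 42*p^3 + 15*p^2 - 27*p - 4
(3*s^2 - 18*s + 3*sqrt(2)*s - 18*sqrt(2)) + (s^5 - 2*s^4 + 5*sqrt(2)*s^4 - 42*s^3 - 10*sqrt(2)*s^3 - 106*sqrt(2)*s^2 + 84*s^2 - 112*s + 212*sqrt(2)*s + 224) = s^5 - 2*s^4 + 5*sqrt(2)*s^4 - 42*s^3 - 10*sqrt(2)*s^3 - 106*sqrt(2)*s^2 + 87*s^2 - 130*s + 215*sqrt(2)*s - 18*sqrt(2) + 224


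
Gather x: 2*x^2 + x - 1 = 2*x^2 + x - 1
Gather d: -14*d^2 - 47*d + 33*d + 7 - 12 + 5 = -14*d^2 - 14*d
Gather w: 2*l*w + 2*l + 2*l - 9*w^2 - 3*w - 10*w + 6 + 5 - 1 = 4*l - 9*w^2 + w*(2*l - 13) + 10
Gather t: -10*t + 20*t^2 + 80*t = 20*t^2 + 70*t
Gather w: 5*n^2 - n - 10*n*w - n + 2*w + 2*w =5*n^2 - 2*n + w*(4 - 10*n)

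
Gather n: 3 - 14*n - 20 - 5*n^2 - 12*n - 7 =-5*n^2 - 26*n - 24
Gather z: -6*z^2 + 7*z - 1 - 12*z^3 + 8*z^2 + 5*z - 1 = -12*z^3 + 2*z^2 + 12*z - 2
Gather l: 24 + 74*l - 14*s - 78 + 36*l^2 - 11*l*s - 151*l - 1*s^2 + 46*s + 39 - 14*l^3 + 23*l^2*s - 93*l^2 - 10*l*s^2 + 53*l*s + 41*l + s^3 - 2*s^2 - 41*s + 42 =-14*l^3 + l^2*(23*s - 57) + l*(-10*s^2 + 42*s - 36) + s^3 - 3*s^2 - 9*s + 27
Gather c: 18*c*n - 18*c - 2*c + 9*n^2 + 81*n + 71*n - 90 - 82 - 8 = c*(18*n - 20) + 9*n^2 + 152*n - 180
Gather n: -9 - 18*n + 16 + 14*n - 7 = -4*n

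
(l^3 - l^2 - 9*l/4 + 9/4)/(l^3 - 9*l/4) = (l - 1)/l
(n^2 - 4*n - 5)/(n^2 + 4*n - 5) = (n^2 - 4*n - 5)/(n^2 + 4*n - 5)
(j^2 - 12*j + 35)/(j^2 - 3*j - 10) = (j - 7)/(j + 2)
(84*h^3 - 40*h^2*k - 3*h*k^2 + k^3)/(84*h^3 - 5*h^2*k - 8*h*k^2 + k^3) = (12*h^2 - 4*h*k - k^2)/(12*h^2 + h*k - k^2)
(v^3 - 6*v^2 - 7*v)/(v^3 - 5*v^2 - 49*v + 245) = v*(v + 1)/(v^2 + 2*v - 35)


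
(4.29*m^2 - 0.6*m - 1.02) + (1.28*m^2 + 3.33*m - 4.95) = 5.57*m^2 + 2.73*m - 5.97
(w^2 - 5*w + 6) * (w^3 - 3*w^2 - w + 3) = w^5 - 8*w^4 + 20*w^3 - 10*w^2 - 21*w + 18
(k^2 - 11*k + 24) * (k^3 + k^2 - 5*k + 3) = k^5 - 10*k^4 + 8*k^3 + 82*k^2 - 153*k + 72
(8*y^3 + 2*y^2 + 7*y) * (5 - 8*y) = -64*y^4 + 24*y^3 - 46*y^2 + 35*y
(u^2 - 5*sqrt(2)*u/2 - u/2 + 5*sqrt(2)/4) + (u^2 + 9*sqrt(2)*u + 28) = 2*u^2 - u/2 + 13*sqrt(2)*u/2 + 5*sqrt(2)/4 + 28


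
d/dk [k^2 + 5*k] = 2*k + 5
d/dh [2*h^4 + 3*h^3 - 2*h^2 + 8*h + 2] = 8*h^3 + 9*h^2 - 4*h + 8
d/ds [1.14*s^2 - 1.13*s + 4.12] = 2.28*s - 1.13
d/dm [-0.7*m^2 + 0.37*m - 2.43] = 0.37 - 1.4*m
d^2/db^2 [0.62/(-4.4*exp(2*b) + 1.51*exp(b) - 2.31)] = (-0.62*(8.8*exp(b) - 1.51)*(17.6*exp(b) - 3.02)*exp(b) + (10.912*exp(b) - 0.9362)*(4.4*exp(2*b) - 1.51*exp(b) + 2.31))*exp(b)/(4.4*exp(2*b) - 1.51*exp(b) + 2.31)^3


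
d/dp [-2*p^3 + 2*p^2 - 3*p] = -6*p^2 + 4*p - 3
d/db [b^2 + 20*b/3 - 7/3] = 2*b + 20/3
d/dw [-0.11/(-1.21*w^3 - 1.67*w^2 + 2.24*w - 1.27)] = (-0.3993*w^2 - 0.3674*w + 0.2464)/(1.21*w^3 + 1.67*w^2 - 2.24*w + 1.27)^2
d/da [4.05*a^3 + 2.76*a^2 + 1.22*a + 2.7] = 12.15*a^2 + 5.52*a + 1.22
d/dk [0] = 0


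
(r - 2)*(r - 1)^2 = r^3 - 4*r^2 + 5*r - 2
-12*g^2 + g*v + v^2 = (-3*g + v)*(4*g + v)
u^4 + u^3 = u^3*(u + 1)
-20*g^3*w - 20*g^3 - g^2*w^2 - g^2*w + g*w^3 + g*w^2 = (-5*g + w)*(4*g + w)*(g*w + g)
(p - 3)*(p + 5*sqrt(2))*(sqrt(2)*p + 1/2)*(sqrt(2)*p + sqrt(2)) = 2*p^4 - 4*p^3 + 21*sqrt(2)*p^3/2 - 21*sqrt(2)*p^2 - p^2 - 63*sqrt(2)*p/2 - 10*p - 15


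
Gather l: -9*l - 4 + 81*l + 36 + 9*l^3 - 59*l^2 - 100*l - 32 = 9*l^3 - 59*l^2 - 28*l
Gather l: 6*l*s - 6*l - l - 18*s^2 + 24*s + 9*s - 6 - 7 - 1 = l*(6*s - 7) - 18*s^2 + 33*s - 14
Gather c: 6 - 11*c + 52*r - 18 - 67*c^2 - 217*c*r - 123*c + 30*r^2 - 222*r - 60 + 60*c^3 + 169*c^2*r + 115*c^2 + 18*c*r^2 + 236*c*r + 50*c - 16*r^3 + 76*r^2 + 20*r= 60*c^3 + c^2*(169*r + 48) + c*(18*r^2 + 19*r - 84) - 16*r^3 + 106*r^2 - 150*r - 72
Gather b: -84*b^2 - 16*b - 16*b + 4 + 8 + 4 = -84*b^2 - 32*b + 16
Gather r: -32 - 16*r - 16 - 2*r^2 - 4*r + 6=-2*r^2 - 20*r - 42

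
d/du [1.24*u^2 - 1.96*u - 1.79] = 2.48*u - 1.96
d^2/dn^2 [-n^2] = -2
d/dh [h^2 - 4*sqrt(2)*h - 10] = 2*h - 4*sqrt(2)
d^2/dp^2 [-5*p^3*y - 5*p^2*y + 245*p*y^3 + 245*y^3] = 10*y*(-3*p - 1)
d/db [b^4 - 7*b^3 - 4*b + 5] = 4*b^3 - 21*b^2 - 4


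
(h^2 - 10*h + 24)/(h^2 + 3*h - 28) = (h - 6)/(h + 7)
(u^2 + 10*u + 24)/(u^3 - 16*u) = (u + 6)/(u*(u - 4))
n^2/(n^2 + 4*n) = n/(n + 4)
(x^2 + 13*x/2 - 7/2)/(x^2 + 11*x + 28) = (x - 1/2)/(x + 4)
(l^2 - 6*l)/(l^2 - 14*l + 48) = l/(l - 8)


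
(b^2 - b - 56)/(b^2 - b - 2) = (-b^2 + b + 56)/(-b^2 + b + 2)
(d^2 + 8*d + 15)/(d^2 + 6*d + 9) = (d + 5)/(d + 3)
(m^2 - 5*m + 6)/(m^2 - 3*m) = (m - 2)/m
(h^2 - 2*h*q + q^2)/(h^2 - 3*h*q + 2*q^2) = (-h + q)/(-h + 2*q)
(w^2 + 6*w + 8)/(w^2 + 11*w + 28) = (w + 2)/(w + 7)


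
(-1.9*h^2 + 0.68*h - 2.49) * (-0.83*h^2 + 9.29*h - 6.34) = 1.577*h^4 - 18.2154*h^3 + 20.4299*h^2 - 27.4433*h + 15.7866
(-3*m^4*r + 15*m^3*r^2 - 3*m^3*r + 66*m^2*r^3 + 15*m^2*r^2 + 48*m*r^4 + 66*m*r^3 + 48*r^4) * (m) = -3*m^5*r + 15*m^4*r^2 - 3*m^4*r + 66*m^3*r^3 + 15*m^3*r^2 + 48*m^2*r^4 + 66*m^2*r^3 + 48*m*r^4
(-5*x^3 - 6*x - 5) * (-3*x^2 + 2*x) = 15*x^5 - 10*x^4 + 18*x^3 + 3*x^2 - 10*x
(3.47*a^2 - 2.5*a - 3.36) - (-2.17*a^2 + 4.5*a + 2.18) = 5.64*a^2 - 7.0*a - 5.54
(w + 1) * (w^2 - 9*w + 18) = w^3 - 8*w^2 + 9*w + 18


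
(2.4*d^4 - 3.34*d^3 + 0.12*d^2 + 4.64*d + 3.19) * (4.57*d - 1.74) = 10.968*d^5 - 19.4398*d^4 + 6.36*d^3 + 20.996*d^2 + 6.5047*d - 5.5506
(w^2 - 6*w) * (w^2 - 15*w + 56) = w^4 - 21*w^3 + 146*w^2 - 336*w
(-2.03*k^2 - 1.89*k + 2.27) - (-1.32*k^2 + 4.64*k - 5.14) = -0.71*k^2 - 6.53*k + 7.41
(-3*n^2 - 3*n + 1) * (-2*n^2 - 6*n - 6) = 6*n^4 + 24*n^3 + 34*n^2 + 12*n - 6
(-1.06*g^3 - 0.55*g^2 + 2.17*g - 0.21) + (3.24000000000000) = -1.06*g^3 - 0.55*g^2 + 2.17*g + 3.03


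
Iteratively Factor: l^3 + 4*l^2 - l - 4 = (l - 1)*(l^2 + 5*l + 4) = (l - 1)*(l + 4)*(l + 1)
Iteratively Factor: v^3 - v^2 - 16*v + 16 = (v - 1)*(v^2 - 16) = (v - 1)*(v + 4)*(v - 4)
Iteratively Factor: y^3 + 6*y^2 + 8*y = (y + 2)*(y^2 + 4*y) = (y + 2)*(y + 4)*(y)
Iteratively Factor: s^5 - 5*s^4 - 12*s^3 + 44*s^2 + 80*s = (s)*(s^4 - 5*s^3 - 12*s^2 + 44*s + 80) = s*(s - 5)*(s^3 - 12*s - 16) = s*(s - 5)*(s + 2)*(s^2 - 2*s - 8) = s*(s - 5)*(s + 2)^2*(s - 4)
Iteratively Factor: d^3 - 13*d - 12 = (d + 1)*(d^2 - d - 12) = (d + 1)*(d + 3)*(d - 4)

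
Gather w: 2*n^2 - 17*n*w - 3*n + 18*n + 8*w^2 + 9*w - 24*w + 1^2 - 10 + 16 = 2*n^2 + 15*n + 8*w^2 + w*(-17*n - 15) + 7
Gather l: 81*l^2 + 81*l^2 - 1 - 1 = 162*l^2 - 2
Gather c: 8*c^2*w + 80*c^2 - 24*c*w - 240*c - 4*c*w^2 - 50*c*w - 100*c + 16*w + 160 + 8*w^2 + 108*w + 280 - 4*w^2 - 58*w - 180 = c^2*(8*w + 80) + c*(-4*w^2 - 74*w - 340) + 4*w^2 + 66*w + 260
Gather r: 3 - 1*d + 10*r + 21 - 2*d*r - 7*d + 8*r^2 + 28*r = -8*d + 8*r^2 + r*(38 - 2*d) + 24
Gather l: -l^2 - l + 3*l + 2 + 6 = -l^2 + 2*l + 8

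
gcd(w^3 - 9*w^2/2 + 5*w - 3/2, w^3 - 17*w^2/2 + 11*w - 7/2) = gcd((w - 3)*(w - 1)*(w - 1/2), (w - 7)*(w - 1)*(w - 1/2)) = w^2 - 3*w/2 + 1/2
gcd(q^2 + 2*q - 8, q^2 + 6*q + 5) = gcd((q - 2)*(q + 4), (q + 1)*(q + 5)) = 1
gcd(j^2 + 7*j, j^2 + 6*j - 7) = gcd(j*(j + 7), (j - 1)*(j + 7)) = j + 7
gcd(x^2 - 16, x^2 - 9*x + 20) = x - 4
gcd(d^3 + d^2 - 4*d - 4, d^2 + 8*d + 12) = d + 2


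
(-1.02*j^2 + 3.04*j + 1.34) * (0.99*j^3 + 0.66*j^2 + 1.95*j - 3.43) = -1.0098*j^5 + 2.3364*j^4 + 1.344*j^3 + 10.311*j^2 - 7.8142*j - 4.5962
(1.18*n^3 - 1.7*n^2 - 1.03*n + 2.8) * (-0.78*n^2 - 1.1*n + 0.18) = -0.9204*n^5 + 0.028*n^4 + 2.8858*n^3 - 1.357*n^2 - 3.2654*n + 0.504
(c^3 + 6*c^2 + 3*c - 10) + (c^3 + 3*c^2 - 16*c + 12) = 2*c^3 + 9*c^2 - 13*c + 2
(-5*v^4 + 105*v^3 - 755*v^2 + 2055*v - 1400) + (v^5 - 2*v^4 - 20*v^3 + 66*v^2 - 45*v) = v^5 - 7*v^4 + 85*v^3 - 689*v^2 + 2010*v - 1400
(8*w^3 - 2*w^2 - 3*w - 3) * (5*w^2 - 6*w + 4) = 40*w^5 - 58*w^4 + 29*w^3 - 5*w^2 + 6*w - 12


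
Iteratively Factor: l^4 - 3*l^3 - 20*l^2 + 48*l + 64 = (l - 4)*(l^3 + l^2 - 16*l - 16) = (l - 4)^2*(l^2 + 5*l + 4) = (l - 4)^2*(l + 1)*(l + 4)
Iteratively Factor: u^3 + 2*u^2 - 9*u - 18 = (u + 2)*(u^2 - 9) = (u - 3)*(u + 2)*(u + 3)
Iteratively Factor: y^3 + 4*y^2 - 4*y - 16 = (y - 2)*(y^2 + 6*y + 8) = (y - 2)*(y + 2)*(y + 4)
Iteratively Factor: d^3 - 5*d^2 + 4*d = (d - 1)*(d^2 - 4*d) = d*(d - 1)*(d - 4)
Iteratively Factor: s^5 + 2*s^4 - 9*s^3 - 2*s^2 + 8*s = (s + 1)*(s^4 + s^3 - 10*s^2 + 8*s) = s*(s + 1)*(s^3 + s^2 - 10*s + 8) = s*(s - 2)*(s + 1)*(s^2 + 3*s - 4) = s*(s - 2)*(s - 1)*(s + 1)*(s + 4)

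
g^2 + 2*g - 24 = (g - 4)*(g + 6)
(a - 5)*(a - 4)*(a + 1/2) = a^3 - 17*a^2/2 + 31*a/2 + 10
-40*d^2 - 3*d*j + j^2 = (-8*d + j)*(5*d + j)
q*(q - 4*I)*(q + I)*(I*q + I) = I*q^4 + 3*q^3 + I*q^3 + 3*q^2 + 4*I*q^2 + 4*I*q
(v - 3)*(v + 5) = v^2 + 2*v - 15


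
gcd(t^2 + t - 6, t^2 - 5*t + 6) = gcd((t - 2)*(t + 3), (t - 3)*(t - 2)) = t - 2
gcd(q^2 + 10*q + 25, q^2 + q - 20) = q + 5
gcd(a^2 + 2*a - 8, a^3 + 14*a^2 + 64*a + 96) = a + 4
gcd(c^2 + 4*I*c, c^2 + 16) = c + 4*I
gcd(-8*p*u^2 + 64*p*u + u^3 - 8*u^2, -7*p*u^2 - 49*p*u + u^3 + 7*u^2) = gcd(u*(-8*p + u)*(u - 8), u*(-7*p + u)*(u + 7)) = u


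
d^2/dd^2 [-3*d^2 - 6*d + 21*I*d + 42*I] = -6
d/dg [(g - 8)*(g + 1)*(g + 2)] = 3*g^2 - 10*g - 22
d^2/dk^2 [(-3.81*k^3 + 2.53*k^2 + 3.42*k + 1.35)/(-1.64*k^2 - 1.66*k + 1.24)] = (1.4210854715202e-14*k^5 + 7.105427357601e-15*k^4 + 31.872184*k^3 - 99.710832*k^2 - 28.631376*k - 34.790552)/(4.410944*k^6 + 13.394208*k^5 + 3.55224*k^4 - 15.68036*k^3 - 2.68584*k^2 + 7.657248*k - 1.906624)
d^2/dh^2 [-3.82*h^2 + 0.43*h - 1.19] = -7.64000000000000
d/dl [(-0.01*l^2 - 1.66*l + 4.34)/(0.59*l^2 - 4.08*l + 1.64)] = (1.0202*l^2 - 5.154*l + 14.9848)/(0.3481*l^4 - 4.8144*l^3 + 18.5816*l^2 - 13.3824*l + 2.6896)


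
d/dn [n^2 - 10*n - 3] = 2*n - 10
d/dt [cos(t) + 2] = -sin(t)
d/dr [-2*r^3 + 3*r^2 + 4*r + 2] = -6*r^2 + 6*r + 4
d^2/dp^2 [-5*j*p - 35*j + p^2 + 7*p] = 2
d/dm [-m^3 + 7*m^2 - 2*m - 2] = -3*m^2 + 14*m - 2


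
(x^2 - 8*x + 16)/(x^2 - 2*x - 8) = (x - 4)/(x + 2)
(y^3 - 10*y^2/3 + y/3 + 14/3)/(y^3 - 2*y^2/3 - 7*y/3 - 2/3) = (3*y - 7)/(3*y + 1)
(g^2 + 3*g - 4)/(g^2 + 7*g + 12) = (g - 1)/(g + 3)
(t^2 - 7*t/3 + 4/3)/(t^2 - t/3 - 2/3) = (3*t - 4)/(3*t + 2)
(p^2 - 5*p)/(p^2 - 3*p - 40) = p*(5 - p)/(-p^2 + 3*p + 40)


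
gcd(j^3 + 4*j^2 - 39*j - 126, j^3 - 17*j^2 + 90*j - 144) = j - 6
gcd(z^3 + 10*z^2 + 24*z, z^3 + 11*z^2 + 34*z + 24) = z^2 + 10*z + 24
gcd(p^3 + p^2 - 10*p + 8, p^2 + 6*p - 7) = p - 1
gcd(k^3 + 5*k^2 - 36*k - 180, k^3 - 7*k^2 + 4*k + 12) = k - 6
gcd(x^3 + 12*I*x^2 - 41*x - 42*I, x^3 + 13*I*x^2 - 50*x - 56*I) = x^2 + 9*I*x - 14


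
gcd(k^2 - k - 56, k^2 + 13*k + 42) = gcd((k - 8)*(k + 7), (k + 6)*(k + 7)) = k + 7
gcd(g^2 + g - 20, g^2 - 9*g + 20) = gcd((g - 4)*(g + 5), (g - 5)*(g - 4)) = g - 4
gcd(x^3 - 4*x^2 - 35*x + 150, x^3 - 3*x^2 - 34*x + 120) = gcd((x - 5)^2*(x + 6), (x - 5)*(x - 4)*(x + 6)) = x^2 + x - 30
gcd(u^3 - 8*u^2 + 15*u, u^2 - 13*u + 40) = u - 5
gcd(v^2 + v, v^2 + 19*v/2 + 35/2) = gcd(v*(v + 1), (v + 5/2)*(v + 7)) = 1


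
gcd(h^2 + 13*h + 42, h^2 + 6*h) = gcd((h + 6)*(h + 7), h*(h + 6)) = h + 6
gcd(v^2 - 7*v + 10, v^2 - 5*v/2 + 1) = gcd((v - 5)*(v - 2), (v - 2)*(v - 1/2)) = v - 2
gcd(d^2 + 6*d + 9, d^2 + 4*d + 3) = d + 3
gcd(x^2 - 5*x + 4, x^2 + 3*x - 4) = x - 1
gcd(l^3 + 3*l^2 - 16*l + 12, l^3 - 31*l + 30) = l^2 + 5*l - 6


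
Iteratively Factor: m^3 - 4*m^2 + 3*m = (m - 1)*(m^2 - 3*m) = m*(m - 1)*(m - 3)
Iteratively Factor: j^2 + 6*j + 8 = (j + 4)*(j + 2)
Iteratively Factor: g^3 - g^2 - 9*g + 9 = (g - 1)*(g^2 - 9) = (g - 1)*(g + 3)*(g - 3)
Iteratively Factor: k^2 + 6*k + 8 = (k + 4)*(k + 2)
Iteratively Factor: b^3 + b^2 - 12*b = (b)*(b^2 + b - 12) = b*(b - 3)*(b + 4)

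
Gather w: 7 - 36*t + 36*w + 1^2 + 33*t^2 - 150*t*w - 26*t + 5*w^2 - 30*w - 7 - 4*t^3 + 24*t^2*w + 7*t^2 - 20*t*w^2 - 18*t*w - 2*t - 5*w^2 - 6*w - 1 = -4*t^3 + 40*t^2 - 20*t*w^2 - 64*t + w*(24*t^2 - 168*t)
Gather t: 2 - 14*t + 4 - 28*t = 6 - 42*t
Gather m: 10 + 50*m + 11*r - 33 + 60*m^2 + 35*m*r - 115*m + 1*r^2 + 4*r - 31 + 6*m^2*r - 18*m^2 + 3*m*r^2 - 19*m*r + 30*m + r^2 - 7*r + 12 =m^2*(6*r + 42) + m*(3*r^2 + 16*r - 35) + 2*r^2 + 8*r - 42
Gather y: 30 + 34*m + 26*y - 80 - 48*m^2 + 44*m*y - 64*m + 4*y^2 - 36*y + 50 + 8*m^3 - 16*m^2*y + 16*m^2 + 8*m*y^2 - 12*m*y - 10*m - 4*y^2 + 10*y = 8*m^3 - 32*m^2 + 8*m*y^2 - 40*m + y*(-16*m^2 + 32*m)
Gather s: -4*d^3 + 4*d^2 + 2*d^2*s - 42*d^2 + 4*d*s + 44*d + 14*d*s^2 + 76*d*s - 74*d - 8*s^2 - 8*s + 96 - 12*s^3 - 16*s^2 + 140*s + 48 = -4*d^3 - 38*d^2 - 30*d - 12*s^3 + s^2*(14*d - 24) + s*(2*d^2 + 80*d + 132) + 144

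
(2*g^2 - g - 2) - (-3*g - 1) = 2*g^2 + 2*g - 1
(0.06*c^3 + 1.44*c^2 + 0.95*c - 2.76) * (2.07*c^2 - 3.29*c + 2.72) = 0.1242*c^5 + 2.7834*c^4 - 2.6079*c^3 - 4.9219*c^2 + 11.6644*c - 7.5072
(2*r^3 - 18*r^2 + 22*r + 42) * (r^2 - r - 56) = 2*r^5 - 20*r^4 - 72*r^3 + 1028*r^2 - 1274*r - 2352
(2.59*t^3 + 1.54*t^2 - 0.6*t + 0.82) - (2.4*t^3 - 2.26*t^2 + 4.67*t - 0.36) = 0.19*t^3 + 3.8*t^2 - 5.27*t + 1.18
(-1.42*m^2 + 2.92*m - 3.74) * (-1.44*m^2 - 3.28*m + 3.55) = 2.0448*m^4 + 0.4528*m^3 - 9.233*m^2 + 22.6332*m - 13.277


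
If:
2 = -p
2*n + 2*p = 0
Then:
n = 2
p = -2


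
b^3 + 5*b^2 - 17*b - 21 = (b - 3)*(b + 1)*(b + 7)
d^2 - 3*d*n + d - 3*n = (d + 1)*(d - 3*n)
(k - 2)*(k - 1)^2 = k^3 - 4*k^2 + 5*k - 2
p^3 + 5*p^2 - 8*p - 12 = (p - 2)*(p + 1)*(p + 6)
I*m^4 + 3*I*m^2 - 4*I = (m + 1)*(m - 2*I)*(m + 2*I)*(I*m - I)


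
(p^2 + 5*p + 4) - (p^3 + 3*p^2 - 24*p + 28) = -p^3 - 2*p^2 + 29*p - 24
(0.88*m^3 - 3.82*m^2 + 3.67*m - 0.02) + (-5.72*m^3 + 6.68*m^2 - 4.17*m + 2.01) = -4.84*m^3 + 2.86*m^2 - 0.5*m + 1.99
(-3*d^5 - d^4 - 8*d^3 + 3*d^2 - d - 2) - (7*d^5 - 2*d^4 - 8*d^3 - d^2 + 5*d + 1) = -10*d^5 + d^4 + 4*d^2 - 6*d - 3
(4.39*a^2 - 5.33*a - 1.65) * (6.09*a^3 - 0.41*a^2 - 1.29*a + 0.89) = 26.7351*a^5 - 34.2596*a^4 - 13.5263*a^3 + 11.4593*a^2 - 2.6152*a - 1.4685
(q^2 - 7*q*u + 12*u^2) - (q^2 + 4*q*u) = -11*q*u + 12*u^2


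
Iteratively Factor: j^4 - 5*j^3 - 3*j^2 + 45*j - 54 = (j - 3)*(j^3 - 2*j^2 - 9*j + 18) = (j - 3)^2*(j^2 + j - 6) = (j - 3)^2*(j - 2)*(j + 3)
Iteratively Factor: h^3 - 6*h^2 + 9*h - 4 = (h - 4)*(h^2 - 2*h + 1) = (h - 4)*(h - 1)*(h - 1)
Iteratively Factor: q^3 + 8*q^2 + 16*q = (q)*(q^2 + 8*q + 16) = q*(q + 4)*(q + 4)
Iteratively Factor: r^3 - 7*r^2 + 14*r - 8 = (r - 2)*(r^2 - 5*r + 4) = (r - 2)*(r - 1)*(r - 4)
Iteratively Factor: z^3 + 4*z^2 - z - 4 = (z - 1)*(z^2 + 5*z + 4) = (z - 1)*(z + 1)*(z + 4)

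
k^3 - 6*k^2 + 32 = (k - 4)^2*(k + 2)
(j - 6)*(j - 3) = j^2 - 9*j + 18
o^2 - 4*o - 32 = (o - 8)*(o + 4)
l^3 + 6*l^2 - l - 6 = (l - 1)*(l + 1)*(l + 6)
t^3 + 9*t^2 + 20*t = t*(t + 4)*(t + 5)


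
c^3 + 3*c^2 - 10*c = c*(c - 2)*(c + 5)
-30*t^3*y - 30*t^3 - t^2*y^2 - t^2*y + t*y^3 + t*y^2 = (-6*t + y)*(5*t + y)*(t*y + t)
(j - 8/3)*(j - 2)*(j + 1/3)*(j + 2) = j^4 - 7*j^3/3 - 44*j^2/9 + 28*j/3 + 32/9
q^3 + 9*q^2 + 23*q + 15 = (q + 1)*(q + 3)*(q + 5)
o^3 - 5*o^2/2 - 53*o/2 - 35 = (o - 7)*(o + 2)*(o + 5/2)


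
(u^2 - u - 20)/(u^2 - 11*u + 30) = (u + 4)/(u - 6)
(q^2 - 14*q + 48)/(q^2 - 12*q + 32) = (q - 6)/(q - 4)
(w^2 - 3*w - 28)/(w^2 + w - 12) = (w - 7)/(w - 3)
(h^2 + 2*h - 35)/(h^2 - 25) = (h + 7)/(h + 5)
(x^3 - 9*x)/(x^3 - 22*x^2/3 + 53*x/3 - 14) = 3*x*(x + 3)/(3*x^2 - 13*x + 14)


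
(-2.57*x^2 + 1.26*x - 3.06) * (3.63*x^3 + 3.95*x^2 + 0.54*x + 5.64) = -9.3291*x^5 - 5.5777*x^4 - 7.5186*x^3 - 25.9014*x^2 + 5.454*x - 17.2584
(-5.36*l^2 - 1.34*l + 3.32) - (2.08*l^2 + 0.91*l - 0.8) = -7.44*l^2 - 2.25*l + 4.12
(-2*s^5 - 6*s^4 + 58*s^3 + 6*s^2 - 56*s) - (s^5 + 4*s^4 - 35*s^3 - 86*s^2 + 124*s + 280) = -3*s^5 - 10*s^4 + 93*s^3 + 92*s^2 - 180*s - 280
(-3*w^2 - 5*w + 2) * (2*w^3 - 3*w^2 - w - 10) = -6*w^5 - w^4 + 22*w^3 + 29*w^2 + 48*w - 20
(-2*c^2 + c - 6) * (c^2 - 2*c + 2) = -2*c^4 + 5*c^3 - 12*c^2 + 14*c - 12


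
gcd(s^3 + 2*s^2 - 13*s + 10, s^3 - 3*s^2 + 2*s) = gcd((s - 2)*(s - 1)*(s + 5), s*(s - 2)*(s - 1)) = s^2 - 3*s + 2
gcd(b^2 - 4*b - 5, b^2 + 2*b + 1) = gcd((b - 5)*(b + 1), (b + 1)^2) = b + 1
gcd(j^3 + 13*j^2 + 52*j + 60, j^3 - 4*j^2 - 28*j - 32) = j + 2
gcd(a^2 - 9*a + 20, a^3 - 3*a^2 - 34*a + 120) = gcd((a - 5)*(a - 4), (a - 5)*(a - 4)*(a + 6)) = a^2 - 9*a + 20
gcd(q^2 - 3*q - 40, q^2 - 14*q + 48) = q - 8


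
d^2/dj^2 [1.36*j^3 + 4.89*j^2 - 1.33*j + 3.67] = 8.16*j + 9.78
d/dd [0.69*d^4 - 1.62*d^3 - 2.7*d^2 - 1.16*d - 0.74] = 2.76*d^3 - 4.86*d^2 - 5.4*d - 1.16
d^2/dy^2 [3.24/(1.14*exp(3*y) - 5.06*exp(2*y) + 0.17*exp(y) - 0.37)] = ((-33.2424*exp(2*y) + 65.5776*exp(y) - 0.5508)*(1.14*exp(3*y) - 5.06*exp(2*y) + 0.17*exp(y) - 0.37) + 3.24*(3.42*exp(2*y) - 10.12*exp(y) + 0.17)*(6.84*exp(2*y) - 20.24*exp(y) + 0.34)*exp(y))*exp(y)/(1.14*exp(3*y) - 5.06*exp(2*y) + 0.17*exp(y) - 0.37)^3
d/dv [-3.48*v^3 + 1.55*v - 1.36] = 1.55 - 10.44*v^2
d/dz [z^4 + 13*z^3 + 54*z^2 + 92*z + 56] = 4*z^3 + 39*z^2 + 108*z + 92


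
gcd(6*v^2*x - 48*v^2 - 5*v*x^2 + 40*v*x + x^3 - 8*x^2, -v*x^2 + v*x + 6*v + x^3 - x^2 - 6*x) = 1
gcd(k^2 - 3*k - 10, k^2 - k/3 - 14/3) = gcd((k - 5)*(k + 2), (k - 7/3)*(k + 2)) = k + 2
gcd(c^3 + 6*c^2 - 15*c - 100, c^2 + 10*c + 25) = c^2 + 10*c + 25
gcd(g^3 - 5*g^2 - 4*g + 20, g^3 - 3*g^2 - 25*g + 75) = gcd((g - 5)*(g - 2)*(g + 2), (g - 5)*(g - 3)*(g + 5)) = g - 5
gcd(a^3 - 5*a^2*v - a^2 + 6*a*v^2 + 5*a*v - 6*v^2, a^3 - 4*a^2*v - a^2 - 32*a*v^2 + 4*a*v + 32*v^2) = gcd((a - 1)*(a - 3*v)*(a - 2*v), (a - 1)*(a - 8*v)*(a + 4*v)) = a - 1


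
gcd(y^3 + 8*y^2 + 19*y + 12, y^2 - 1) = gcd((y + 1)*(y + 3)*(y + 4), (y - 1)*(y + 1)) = y + 1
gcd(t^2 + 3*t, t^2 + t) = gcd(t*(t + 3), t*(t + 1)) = t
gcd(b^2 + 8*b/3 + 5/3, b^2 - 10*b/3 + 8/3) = 1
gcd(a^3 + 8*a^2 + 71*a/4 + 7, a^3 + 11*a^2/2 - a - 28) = a^2 + 15*a/2 + 14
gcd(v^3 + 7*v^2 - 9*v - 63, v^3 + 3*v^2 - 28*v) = v + 7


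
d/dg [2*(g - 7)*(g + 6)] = 4*g - 2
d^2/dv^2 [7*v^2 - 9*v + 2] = 14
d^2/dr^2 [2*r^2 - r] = 4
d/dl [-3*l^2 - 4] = -6*l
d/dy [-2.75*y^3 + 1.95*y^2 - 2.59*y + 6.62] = -8.25*y^2 + 3.9*y - 2.59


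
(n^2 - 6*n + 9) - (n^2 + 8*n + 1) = 8 - 14*n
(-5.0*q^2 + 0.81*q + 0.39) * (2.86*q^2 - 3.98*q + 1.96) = -14.3*q^4 + 22.2166*q^3 - 11.9084*q^2 + 0.0354000000000001*q + 0.7644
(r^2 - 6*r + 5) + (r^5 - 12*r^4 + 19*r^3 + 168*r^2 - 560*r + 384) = r^5 - 12*r^4 + 19*r^3 + 169*r^2 - 566*r + 389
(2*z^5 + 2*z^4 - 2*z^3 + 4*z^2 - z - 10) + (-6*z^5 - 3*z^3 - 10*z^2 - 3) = -4*z^5 + 2*z^4 - 5*z^3 - 6*z^2 - z - 13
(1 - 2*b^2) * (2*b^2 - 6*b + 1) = -4*b^4 + 12*b^3 - 6*b + 1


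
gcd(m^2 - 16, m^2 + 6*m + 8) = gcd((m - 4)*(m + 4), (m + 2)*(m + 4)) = m + 4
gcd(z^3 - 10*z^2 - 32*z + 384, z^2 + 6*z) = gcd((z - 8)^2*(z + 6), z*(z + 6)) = z + 6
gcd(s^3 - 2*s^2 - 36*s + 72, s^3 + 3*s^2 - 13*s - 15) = 1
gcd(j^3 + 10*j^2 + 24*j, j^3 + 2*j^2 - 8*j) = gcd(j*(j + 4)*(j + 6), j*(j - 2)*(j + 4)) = j^2 + 4*j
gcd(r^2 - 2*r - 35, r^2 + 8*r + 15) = r + 5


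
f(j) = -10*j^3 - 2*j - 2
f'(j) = -30*j^2 - 2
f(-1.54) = 37.60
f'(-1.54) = -73.15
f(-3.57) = 460.13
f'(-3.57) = -384.35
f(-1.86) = 66.07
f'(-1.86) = -105.79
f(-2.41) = 142.80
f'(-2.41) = -176.24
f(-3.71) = 516.07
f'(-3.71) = -414.92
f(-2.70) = 200.23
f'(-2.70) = -220.70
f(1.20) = -21.68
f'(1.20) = -45.20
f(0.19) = -2.45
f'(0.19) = -3.08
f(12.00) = -17306.00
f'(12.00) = -4322.00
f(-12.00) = 17302.00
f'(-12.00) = -4322.00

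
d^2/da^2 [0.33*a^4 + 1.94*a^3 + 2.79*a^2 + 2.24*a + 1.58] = 3.96*a^2 + 11.64*a + 5.58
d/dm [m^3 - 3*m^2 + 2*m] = 3*m^2 - 6*m + 2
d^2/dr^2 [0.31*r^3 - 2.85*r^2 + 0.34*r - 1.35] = 1.86*r - 5.7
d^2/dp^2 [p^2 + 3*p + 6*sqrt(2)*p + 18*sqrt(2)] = 2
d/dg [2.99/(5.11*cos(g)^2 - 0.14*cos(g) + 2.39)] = (30.5578*cos(g) - 0.4186)*sin(g)/(5.11*cos(g)^2 - 0.14*cos(g) + 2.39)^2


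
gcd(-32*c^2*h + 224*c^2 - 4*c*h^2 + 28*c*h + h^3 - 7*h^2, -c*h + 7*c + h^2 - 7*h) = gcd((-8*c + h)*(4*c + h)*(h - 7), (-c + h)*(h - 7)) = h - 7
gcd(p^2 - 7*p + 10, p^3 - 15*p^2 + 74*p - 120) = p - 5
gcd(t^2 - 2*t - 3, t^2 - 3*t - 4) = t + 1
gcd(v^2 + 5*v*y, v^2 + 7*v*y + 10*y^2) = v + 5*y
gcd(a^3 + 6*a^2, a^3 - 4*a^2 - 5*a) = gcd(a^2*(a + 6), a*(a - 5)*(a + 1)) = a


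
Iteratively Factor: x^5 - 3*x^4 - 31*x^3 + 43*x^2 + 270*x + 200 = (x + 1)*(x^4 - 4*x^3 - 27*x^2 + 70*x + 200) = (x - 5)*(x + 1)*(x^3 + x^2 - 22*x - 40) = (x - 5)^2*(x + 1)*(x^2 + 6*x + 8) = (x - 5)^2*(x + 1)*(x + 2)*(x + 4)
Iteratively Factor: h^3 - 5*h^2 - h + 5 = (h - 1)*(h^2 - 4*h - 5) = (h - 1)*(h + 1)*(h - 5)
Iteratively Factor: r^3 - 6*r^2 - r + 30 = (r - 5)*(r^2 - r - 6) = (r - 5)*(r - 3)*(r + 2)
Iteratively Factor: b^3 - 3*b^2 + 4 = (b + 1)*(b^2 - 4*b + 4) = (b - 2)*(b + 1)*(b - 2)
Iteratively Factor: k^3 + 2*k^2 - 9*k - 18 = (k + 2)*(k^2 - 9) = (k - 3)*(k + 2)*(k + 3)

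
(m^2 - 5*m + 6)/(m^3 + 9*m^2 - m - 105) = (m - 2)/(m^2 + 12*m + 35)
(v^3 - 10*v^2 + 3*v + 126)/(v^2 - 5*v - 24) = (v^2 - 13*v + 42)/(v - 8)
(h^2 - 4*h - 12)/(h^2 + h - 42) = (h + 2)/(h + 7)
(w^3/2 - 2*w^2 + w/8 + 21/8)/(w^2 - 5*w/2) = (4*w^3 - 16*w^2 + w + 21)/(4*w*(2*w - 5))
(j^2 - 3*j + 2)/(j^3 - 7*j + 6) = 1/(j + 3)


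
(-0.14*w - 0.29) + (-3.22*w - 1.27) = -3.36*w - 1.56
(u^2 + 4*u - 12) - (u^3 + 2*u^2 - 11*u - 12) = -u^3 - u^2 + 15*u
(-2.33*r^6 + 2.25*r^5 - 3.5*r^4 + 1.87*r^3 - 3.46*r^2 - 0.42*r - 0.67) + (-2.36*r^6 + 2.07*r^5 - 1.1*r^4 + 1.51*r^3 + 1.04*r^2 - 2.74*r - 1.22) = -4.69*r^6 + 4.32*r^5 - 4.6*r^4 + 3.38*r^3 - 2.42*r^2 - 3.16*r - 1.89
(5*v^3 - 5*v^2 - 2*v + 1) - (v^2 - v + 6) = 5*v^3 - 6*v^2 - v - 5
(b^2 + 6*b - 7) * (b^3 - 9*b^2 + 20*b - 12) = b^5 - 3*b^4 - 41*b^3 + 171*b^2 - 212*b + 84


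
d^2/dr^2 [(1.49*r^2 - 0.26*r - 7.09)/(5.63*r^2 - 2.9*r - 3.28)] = (32.172072*r^3 - 1183.29651*r^2 + 665.742996*r - 344.10108)/(178.453547*r^6 - 275.76303*r^5 - 169.852596*r^4 + 296.92636*r^3 + 98.954976*r^2 - 93.59808*r - 35.287552)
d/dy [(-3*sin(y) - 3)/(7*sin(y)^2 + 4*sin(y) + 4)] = 21*(sin(y) + 2)*sin(y)*cos(y)/(7*sin(y)^2 + 4*sin(y) + 4)^2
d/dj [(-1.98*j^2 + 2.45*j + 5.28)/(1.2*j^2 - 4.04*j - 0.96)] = (5.0592*j^2 - 8.8704*j + 18.9792)/(1.44*j^4 - 9.696*j^3 + 14.0176*j^2 + 7.7568*j + 0.9216)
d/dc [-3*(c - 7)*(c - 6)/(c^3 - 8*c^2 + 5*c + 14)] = 3*(c^2 - 12*c + 8)/(c^4 - 2*c^3 - 3*c^2 + 4*c + 4)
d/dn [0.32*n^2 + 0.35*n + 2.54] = 0.64*n + 0.35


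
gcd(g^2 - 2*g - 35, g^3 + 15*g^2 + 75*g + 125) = g + 5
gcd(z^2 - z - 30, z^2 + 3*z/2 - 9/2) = 1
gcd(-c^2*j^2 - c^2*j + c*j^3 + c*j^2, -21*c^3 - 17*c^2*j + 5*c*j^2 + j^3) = 1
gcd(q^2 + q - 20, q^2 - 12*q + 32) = q - 4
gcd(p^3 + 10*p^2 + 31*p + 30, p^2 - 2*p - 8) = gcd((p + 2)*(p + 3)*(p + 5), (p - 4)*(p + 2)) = p + 2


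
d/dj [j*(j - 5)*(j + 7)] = 3*j^2 + 4*j - 35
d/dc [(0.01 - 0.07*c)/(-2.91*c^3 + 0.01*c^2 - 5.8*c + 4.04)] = (-0.4074*c^3 + 0.088*c^2 - 0.000199999999999978*c - 0.2248)/(8.4681*c^6 - 0.0582*c^5 + 33.7561*c^4 - 23.6288*c^3 + 33.7208*c^2 - 46.864*c + 16.3216)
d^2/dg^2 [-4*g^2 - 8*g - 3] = -8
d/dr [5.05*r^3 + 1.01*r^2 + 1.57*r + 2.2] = 15.15*r^2 + 2.02*r + 1.57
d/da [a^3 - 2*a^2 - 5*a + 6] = 3*a^2 - 4*a - 5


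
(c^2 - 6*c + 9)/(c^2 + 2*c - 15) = (c - 3)/(c + 5)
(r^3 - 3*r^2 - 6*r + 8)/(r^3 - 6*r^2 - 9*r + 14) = (r - 4)/(r - 7)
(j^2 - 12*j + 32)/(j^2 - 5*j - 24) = (j - 4)/(j + 3)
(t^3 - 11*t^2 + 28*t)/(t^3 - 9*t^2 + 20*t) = (t - 7)/(t - 5)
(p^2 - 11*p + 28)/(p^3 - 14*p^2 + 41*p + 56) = (p - 4)/(p^2 - 7*p - 8)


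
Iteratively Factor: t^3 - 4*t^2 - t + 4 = (t + 1)*(t^2 - 5*t + 4) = (t - 4)*(t + 1)*(t - 1)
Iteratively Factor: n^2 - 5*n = (n - 5)*(n)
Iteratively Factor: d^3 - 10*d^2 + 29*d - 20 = (d - 5)*(d^2 - 5*d + 4) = (d - 5)*(d - 1)*(d - 4)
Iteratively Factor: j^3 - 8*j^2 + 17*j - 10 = (j - 2)*(j^2 - 6*j + 5) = (j - 5)*(j - 2)*(j - 1)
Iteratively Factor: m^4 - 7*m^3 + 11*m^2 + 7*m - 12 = (m + 1)*(m^3 - 8*m^2 + 19*m - 12) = (m - 1)*(m + 1)*(m^2 - 7*m + 12) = (m - 4)*(m - 1)*(m + 1)*(m - 3)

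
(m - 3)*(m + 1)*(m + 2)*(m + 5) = m^4 + 5*m^3 - 7*m^2 - 41*m - 30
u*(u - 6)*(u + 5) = u^3 - u^2 - 30*u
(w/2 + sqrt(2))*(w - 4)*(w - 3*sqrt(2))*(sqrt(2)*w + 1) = sqrt(2)*w^4/2 - 2*sqrt(2)*w^3 - w^3/2 - 13*sqrt(2)*w^2/2 + 2*w^2 - 6*w + 26*sqrt(2)*w + 24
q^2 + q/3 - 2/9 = (q - 1/3)*(q + 2/3)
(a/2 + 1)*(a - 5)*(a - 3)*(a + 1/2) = a^4/2 - 11*a^3/4 - 2*a^2 + 59*a/4 + 15/2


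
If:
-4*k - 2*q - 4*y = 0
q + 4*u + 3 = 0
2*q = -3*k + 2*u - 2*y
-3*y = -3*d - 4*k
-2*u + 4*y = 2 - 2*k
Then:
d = -3/2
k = 1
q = -5/3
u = -1/3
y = -1/6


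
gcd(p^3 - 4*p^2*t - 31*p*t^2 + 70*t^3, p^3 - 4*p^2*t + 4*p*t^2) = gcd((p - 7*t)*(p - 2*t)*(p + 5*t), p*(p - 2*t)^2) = p - 2*t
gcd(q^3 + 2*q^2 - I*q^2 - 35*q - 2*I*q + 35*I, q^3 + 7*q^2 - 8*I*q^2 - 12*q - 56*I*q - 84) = q + 7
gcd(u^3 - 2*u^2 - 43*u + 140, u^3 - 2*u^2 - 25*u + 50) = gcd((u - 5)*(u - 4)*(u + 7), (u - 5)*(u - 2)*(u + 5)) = u - 5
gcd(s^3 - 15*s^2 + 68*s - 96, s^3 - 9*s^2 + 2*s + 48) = s^2 - 11*s + 24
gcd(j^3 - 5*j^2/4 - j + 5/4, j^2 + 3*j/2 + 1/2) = j + 1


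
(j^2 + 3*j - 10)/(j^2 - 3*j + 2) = (j + 5)/(j - 1)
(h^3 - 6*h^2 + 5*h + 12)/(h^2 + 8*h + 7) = (h^2 - 7*h + 12)/(h + 7)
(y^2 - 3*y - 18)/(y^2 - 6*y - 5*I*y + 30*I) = (y + 3)/(y - 5*I)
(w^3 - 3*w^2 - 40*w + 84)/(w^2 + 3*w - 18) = (w^2 - 9*w + 14)/(w - 3)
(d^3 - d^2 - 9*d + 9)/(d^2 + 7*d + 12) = (d^2 - 4*d + 3)/(d + 4)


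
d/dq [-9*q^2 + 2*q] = 2 - 18*q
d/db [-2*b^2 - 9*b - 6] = -4*b - 9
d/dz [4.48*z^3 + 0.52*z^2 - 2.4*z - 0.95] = 13.44*z^2 + 1.04*z - 2.4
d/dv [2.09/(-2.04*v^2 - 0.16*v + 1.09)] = (8.5272*v + 0.3344)/(2.04*v^2 + 0.16*v - 1.09)^2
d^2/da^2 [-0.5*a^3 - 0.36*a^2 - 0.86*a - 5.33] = -3.0*a - 0.72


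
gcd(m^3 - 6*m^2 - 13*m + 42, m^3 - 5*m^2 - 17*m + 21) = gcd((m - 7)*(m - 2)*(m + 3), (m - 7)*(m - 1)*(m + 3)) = m^2 - 4*m - 21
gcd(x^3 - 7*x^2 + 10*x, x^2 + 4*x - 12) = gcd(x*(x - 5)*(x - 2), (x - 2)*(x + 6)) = x - 2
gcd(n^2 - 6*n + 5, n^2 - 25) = n - 5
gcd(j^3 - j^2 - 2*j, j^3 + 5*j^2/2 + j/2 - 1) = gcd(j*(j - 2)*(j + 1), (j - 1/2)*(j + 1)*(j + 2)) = j + 1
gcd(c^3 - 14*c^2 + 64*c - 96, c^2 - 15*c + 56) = 1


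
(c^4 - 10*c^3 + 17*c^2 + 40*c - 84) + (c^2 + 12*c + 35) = c^4 - 10*c^3 + 18*c^2 + 52*c - 49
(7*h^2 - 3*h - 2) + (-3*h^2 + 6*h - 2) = 4*h^2 + 3*h - 4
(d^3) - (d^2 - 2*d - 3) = d^3 - d^2 + 2*d + 3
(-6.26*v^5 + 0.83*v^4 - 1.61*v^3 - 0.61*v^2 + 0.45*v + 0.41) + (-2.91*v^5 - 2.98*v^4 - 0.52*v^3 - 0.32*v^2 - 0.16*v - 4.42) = -9.17*v^5 - 2.15*v^4 - 2.13*v^3 - 0.93*v^2 + 0.29*v - 4.01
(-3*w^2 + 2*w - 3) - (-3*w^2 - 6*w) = 8*w - 3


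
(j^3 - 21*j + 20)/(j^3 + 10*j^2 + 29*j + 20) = (j^2 - 5*j + 4)/(j^2 + 5*j + 4)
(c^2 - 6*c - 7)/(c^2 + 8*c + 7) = (c - 7)/(c + 7)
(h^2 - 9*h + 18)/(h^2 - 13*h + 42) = (h - 3)/(h - 7)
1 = 1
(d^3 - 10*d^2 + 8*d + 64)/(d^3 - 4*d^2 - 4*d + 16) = (d - 8)/(d - 2)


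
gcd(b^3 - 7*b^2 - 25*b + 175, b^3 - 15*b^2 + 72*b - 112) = b - 7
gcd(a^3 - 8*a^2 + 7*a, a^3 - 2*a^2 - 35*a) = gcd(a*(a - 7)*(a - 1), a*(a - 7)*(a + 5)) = a^2 - 7*a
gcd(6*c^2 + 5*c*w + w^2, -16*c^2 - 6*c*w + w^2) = 2*c + w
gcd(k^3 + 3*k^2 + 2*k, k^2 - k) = k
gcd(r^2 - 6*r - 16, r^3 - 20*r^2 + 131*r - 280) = r - 8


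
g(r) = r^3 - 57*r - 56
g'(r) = 3*r^2 - 57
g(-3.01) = 88.30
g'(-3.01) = -29.82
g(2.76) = -192.30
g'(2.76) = -34.15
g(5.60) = -199.58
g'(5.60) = 37.08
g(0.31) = -73.64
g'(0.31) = -56.71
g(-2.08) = 53.56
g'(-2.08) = -44.02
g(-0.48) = -28.75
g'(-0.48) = -56.31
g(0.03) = -57.71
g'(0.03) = -57.00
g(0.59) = -89.42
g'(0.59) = -55.96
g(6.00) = -182.00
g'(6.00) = 51.00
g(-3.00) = 88.00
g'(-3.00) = -30.00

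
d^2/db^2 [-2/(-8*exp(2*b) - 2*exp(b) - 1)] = 4*(4*(8*exp(b) + 1)^2*exp(b) - (16*exp(b) + 1)*(8*exp(2*b) + 2*exp(b) + 1))*exp(b)/(8*exp(2*b) + 2*exp(b) + 1)^3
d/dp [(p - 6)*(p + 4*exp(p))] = p + (p - 6)*(4*exp(p) + 1) + 4*exp(p)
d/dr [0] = 0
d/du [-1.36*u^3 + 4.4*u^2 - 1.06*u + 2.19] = -4.08*u^2 + 8.8*u - 1.06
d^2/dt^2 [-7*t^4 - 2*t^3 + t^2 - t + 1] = -84*t^2 - 12*t + 2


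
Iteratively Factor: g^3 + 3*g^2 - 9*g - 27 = (g + 3)*(g^2 - 9) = (g + 3)^2*(g - 3)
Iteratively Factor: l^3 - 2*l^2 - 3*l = (l + 1)*(l^2 - 3*l) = (l - 3)*(l + 1)*(l)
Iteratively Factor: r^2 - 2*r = (r)*(r - 2)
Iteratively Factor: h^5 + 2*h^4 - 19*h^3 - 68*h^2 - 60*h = (h)*(h^4 + 2*h^3 - 19*h^2 - 68*h - 60) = h*(h + 3)*(h^3 - h^2 - 16*h - 20) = h*(h + 2)*(h + 3)*(h^2 - 3*h - 10) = h*(h + 2)^2*(h + 3)*(h - 5)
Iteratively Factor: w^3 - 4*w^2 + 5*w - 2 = (w - 1)*(w^2 - 3*w + 2) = (w - 1)^2*(w - 2)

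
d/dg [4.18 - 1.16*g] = -1.16000000000000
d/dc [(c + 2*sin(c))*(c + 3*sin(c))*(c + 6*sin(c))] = 11*c^2*cos(c) + 3*c^2 + 22*c*sin(c) + 36*c*sin(2*c) + 108*sin(c)^2*cos(c) + 36*sin(c)^2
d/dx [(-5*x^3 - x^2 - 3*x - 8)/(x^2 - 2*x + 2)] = (-5*x^4 + 20*x^3 - 25*x^2 + 12*x - 22)/(x^4 - 4*x^3 + 8*x^2 - 8*x + 4)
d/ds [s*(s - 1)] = 2*s - 1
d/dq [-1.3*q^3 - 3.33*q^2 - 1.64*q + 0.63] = -3.9*q^2 - 6.66*q - 1.64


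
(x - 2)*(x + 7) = x^2 + 5*x - 14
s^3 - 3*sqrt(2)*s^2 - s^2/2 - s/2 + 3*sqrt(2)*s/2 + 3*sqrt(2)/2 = (s - 1)*(s + 1/2)*(s - 3*sqrt(2))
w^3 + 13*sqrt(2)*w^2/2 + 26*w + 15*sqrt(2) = (w + sqrt(2))*(w + 5*sqrt(2)/2)*(w + 3*sqrt(2))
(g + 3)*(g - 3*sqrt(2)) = g^2 - 3*sqrt(2)*g + 3*g - 9*sqrt(2)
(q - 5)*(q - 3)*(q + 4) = q^3 - 4*q^2 - 17*q + 60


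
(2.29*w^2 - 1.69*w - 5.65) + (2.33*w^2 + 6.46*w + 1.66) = 4.62*w^2 + 4.77*w - 3.99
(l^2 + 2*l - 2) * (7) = 7*l^2 + 14*l - 14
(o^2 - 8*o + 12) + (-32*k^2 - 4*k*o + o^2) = -32*k^2 - 4*k*o + 2*o^2 - 8*o + 12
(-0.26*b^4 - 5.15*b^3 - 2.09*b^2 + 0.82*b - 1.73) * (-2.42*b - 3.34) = 0.6292*b^5 + 13.3314*b^4 + 22.2588*b^3 + 4.9962*b^2 + 1.4478*b + 5.7782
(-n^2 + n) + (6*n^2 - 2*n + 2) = 5*n^2 - n + 2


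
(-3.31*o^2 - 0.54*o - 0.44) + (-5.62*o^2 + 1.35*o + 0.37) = -8.93*o^2 + 0.81*o - 0.07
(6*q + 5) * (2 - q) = -6*q^2 + 7*q + 10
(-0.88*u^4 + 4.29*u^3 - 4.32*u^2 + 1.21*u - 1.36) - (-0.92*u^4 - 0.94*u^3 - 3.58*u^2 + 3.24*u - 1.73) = 0.04*u^4 + 5.23*u^3 - 0.74*u^2 - 2.03*u + 0.37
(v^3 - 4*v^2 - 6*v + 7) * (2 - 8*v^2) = -8*v^5 + 32*v^4 + 50*v^3 - 64*v^2 - 12*v + 14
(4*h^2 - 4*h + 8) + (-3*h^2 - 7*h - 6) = h^2 - 11*h + 2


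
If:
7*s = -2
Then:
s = -2/7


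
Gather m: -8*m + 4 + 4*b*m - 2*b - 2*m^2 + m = -2*b - 2*m^2 + m*(4*b - 7) + 4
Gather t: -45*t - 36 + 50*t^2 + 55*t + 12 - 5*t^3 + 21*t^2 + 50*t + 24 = -5*t^3 + 71*t^2 + 60*t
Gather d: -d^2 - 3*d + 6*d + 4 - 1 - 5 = -d^2 + 3*d - 2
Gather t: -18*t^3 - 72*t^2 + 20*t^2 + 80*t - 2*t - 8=-18*t^3 - 52*t^2 + 78*t - 8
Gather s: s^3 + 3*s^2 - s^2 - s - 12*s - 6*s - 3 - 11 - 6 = s^3 + 2*s^2 - 19*s - 20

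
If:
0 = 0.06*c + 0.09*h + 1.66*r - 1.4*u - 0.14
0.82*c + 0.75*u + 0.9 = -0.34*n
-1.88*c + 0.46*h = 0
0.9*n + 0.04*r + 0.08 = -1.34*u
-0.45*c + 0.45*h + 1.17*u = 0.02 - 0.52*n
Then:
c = 27.87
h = 113.90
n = 157.67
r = -94.09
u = -103.15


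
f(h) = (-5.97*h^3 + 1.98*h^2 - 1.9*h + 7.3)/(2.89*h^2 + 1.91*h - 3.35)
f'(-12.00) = -2.02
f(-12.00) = 27.27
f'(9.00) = -2.03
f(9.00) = -16.95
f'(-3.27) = -0.57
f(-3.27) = 11.43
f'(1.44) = -2.96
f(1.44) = -1.70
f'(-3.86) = -1.22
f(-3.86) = 11.98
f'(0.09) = -1.21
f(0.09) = -2.26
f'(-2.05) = 12.14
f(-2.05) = 14.54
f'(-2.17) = 7.74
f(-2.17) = 13.37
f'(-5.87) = -1.82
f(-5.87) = 15.22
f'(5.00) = -1.98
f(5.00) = -8.91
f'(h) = (-5.78*h - 1.91)*(-5.97*h^3 + 1.98*h^2 - 1.9*h + 7.3)/(2.89*h^2 + 1.91*h - 3.35)^2 + (-17.91*h^2 + 3.96*h - 1.9)/(2.89*h^2 + 1.91*h - 3.35)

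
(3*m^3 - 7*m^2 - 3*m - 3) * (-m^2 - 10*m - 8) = -3*m^5 - 23*m^4 + 49*m^3 + 89*m^2 + 54*m + 24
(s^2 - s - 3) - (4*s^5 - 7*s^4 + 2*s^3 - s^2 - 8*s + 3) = -4*s^5 + 7*s^4 - 2*s^3 + 2*s^2 + 7*s - 6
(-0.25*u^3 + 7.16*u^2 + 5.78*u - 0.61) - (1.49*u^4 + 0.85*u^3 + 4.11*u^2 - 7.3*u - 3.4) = -1.49*u^4 - 1.1*u^3 + 3.05*u^2 + 13.08*u + 2.79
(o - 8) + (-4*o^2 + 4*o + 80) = -4*o^2 + 5*o + 72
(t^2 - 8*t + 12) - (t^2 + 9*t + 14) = -17*t - 2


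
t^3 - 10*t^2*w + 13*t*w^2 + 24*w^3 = (t - 8*w)*(t - 3*w)*(t + w)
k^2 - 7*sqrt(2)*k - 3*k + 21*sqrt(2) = (k - 3)*(k - 7*sqrt(2))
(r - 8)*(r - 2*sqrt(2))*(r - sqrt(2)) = r^3 - 8*r^2 - 3*sqrt(2)*r^2 + 4*r + 24*sqrt(2)*r - 32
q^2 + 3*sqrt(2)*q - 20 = (q - 2*sqrt(2))*(q + 5*sqrt(2))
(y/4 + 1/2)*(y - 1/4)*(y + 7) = y^3/4 + 35*y^2/16 + 47*y/16 - 7/8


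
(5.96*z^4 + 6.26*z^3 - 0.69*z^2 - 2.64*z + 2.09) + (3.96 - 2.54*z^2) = 5.96*z^4 + 6.26*z^3 - 3.23*z^2 - 2.64*z + 6.05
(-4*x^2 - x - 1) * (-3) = 12*x^2 + 3*x + 3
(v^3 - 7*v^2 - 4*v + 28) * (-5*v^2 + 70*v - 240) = -5*v^5 + 105*v^4 - 710*v^3 + 1260*v^2 + 2920*v - 6720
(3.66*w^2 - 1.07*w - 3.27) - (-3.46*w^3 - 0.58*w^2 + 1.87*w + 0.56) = 3.46*w^3 + 4.24*w^2 - 2.94*w - 3.83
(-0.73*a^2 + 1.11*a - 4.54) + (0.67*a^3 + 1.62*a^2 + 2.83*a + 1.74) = 0.67*a^3 + 0.89*a^2 + 3.94*a - 2.8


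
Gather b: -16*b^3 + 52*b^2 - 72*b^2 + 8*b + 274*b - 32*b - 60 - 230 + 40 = -16*b^3 - 20*b^2 + 250*b - 250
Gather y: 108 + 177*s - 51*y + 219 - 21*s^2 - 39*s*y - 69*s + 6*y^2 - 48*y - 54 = -21*s^2 + 108*s + 6*y^2 + y*(-39*s - 99) + 273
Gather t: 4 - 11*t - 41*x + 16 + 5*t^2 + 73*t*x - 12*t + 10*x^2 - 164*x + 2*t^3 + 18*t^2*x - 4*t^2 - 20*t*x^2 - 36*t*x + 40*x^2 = 2*t^3 + t^2*(18*x + 1) + t*(-20*x^2 + 37*x - 23) + 50*x^2 - 205*x + 20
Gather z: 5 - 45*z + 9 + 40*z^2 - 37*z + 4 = 40*z^2 - 82*z + 18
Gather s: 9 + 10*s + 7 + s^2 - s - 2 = s^2 + 9*s + 14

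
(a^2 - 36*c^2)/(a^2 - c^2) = (a^2 - 36*c^2)/(a^2 - c^2)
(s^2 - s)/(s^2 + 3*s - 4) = s/(s + 4)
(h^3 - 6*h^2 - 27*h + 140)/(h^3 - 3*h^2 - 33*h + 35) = (h - 4)/(h - 1)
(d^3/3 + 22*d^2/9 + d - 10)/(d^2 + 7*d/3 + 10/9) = (3*d^3 + 22*d^2 + 9*d - 90)/(9*d^2 + 21*d + 10)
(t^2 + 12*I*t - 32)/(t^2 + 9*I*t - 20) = (t + 8*I)/(t + 5*I)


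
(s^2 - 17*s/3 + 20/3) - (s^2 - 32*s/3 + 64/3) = 5*s - 44/3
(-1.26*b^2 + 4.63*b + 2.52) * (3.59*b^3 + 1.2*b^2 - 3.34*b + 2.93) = -4.5234*b^5 + 15.1097*b^4 + 18.8112*b^3 - 16.132*b^2 + 5.1491*b + 7.3836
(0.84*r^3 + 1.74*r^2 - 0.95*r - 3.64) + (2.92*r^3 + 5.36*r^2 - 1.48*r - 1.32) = 3.76*r^3 + 7.1*r^2 - 2.43*r - 4.96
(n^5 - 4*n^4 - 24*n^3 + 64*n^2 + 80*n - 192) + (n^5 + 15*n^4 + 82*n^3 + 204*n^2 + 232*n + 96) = 2*n^5 + 11*n^4 + 58*n^3 + 268*n^2 + 312*n - 96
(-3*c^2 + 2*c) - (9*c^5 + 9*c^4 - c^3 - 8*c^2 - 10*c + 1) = -9*c^5 - 9*c^4 + c^3 + 5*c^2 + 12*c - 1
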